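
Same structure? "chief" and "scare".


Pattern of "chief": [0, 1, 2, 3, 4]
Pattern of "scare": [0, 1, 2, 3, 4]
Patterns match
Same pattern = Yes


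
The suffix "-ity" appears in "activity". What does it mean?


Suffix: -ity
Example: activity = active + -ity, with a spelling change
Meaning = quality of


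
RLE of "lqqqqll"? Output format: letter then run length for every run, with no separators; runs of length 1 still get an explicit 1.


String: "lqqqqll"
Scanning for consecutive runs:
  'l' x 1
  'q' x 4
  'l' x 2
RLE = "l1q4l2"


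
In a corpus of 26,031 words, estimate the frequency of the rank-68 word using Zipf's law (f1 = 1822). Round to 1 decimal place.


Zipf's law: f(r) = f(1) / r
f(1) = 1822
f(68) = 1822 / 68
= 26.8 occurrences


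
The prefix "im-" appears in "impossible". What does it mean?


Prefix: im-
Example: impossible = im- + possible
Meaning = not / into


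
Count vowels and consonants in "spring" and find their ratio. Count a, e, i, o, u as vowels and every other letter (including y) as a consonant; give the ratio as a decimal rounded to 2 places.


Word: "spring"
Vowels (a,e,i,o,u): 1
Consonants: 5
Ratio = 1/5
= 0.20


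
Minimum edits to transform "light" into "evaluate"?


Word 1: "light" (length 5)
Word 2: "evaluate" (length 8)
One optimal edit sequence (insert/delete/substitute each cost 1):
  1. insert 'e'  (+1)
  2. insert 'v'  (+1)
  3. insert 'a'  (+1)
  4. keep 'l'
  5. substitute 'i' -> 'u'  (+1)
  6. substitute 'g' -> 'a'  (+1)
  7. substitute 'h' -> 't'  (+1)
  8. substitute 't' -> 'e'  (+1)
Total edit operations: 7
Edit distance = 7


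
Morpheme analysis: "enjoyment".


Word: "enjoyment"
Morphemes: en- + joy + -ment
Each morpheme carries meaning
= 3 morphemes


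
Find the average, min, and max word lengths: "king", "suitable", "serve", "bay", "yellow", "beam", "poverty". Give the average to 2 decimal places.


Lengths: "king"=4, "suitable"=8, "serve"=5, "bay"=3, "yellow"=6, "beam"=4, "poverty"=7
Sum = 37, Count = 7
Average = 37/7 = 5.29
= avg=5.29, min=3, max=8


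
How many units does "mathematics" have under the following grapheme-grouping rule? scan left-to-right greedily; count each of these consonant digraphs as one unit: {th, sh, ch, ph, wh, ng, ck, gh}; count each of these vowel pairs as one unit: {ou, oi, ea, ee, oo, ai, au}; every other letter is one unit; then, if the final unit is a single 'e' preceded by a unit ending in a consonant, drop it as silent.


Word: "mathematics" (11 letters)
Left-to-right scan:
  [1] 'm' (letter)
  [2] 'a' (letter)
  [3] 'th' (digraph)
  [4] 'e' (letter)
  [5] 'm' (letter)
  [6] 'a' (letter)
  [7] 't' (letter)
  [8] 'i' (letter)
  [9] 'c' (letter)
  [10] 's' (letter)
Units from scan: 10
Sound units = 10 units


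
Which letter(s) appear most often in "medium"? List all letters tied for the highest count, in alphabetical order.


Word: "medium"
Letter counts:
  'd': 1
  'e': 1
  'i': 1
  'm': 2
  'u': 1
Maximum count = 2
Most frequent = 'm' (2 times each)


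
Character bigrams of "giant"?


Word: "giant" (length 5)
Number of bigrams = 5 - 2 + 1 = 4
  Position 0: "gi"
  Position 1: "ia"
  Position 2: "an"
  Position 3: "nt"
Bigrams = "gi", "ia", "an", "nt"


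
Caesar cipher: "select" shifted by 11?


Word: "select"
Shift: 11
Each letter → (letter + shift) mod 26:
  's' (18) + 11 = 3 → 'd'
  'e' (4) + 11 = 15 → 'p'
  'l' (11) + 11 = 22 → 'w'
  'e' (4) + 11 = 15 → 'p'
  'c' (2) + 11 = 13 → 'n'
  't' (19) + 11 = 4 → 'e'
Result = "dpwpne"


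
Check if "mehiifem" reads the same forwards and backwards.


Word: "mehiifem"
Reversed: "mefiihem"
Forward == Backward? mehiifem != mefiihem
Palindrome = No


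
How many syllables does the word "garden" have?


Word: "garden"
Syllable breakdown: gar-den
Counting: 2 parts
= 2 syllables


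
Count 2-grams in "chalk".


Word: "chalk" (length 5)
Number of 2-grams = length - 2 + 1 = 5 - 2 + 1
= 4


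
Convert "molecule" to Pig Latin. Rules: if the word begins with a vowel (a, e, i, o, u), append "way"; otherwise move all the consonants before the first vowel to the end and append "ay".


Word: "molecule"
Starts with consonant(s) → move to end, add 'ay'
Consonant cluster: "m"
Pig Latin = "oleculemay"


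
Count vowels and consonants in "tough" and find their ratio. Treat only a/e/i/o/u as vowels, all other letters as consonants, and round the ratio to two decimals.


Word: "tough"
Vowels (a,e,i,o,u): 2
Consonants: 3
Ratio = 2/3
= 0.67


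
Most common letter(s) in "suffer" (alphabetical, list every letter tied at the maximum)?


Word: "suffer"
Letter counts:
  'e': 1
  'f': 2
  'r': 1
  's': 1
  'u': 1
Maximum count = 2
Most frequent = 'f' (2 times each)


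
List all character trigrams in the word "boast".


Word: "boast" (length 5)
Number of trigrams = 5 - 3 + 1 = 3
  Position 0: "boa"
  Position 1: "oas"
  Position 2: "ast"
Trigrams = "boa", "oas", "ast"


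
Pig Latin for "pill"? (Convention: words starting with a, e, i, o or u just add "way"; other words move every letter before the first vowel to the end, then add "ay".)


Word: "pill"
Starts with consonant(s) → move to end, add 'ay'
Consonant cluster: "p"
Pig Latin = "illpay"


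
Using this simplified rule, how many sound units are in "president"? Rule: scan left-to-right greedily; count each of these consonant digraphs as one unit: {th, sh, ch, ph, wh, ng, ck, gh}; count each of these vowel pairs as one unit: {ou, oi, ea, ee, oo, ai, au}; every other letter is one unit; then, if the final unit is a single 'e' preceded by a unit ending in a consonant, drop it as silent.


Word: "president" (9 letters)
Left-to-right scan:
  (1) 'p' (letter)
  (2) 'r' (letter)
  (3) 'e' (letter)
  (4) 's' (letter)
  (5) 'i' (letter)
  (6) 'd' (letter)
  (7) 'e' (letter)
  (8) 'n' (letter)
  (9) 't' (letter)
Units from scan: 9
Sound units = 9 units


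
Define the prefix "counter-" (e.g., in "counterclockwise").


Prefix: counter-
Example: counterclockwise = counter- + clockwise
Meaning = against / opposite


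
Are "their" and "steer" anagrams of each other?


Word 1: "their" → sorted: ehirt
Word 2: "steer" → sorted: eerst
Same letters? ehirt != eerst
Anagram = No


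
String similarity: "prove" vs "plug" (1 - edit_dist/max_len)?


Word 1: "prove" (length 5)
Word 2: "plug" (length 4)
One optimal edit sequence:
  1. keep 'p'
  2. delete 'r'  (+1)
  3. substitute 'o' -> 'l'  (+1)
  4. substitute 'v' -> 'u'  (+1)
  5. substitute 'e' -> 'g'  (+1)
Edit distance = 4
Max length = max(5, 4) = 5
Similarity = 1 - 4/5
= 0.2000


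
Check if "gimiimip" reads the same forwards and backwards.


Word: "gimiimip"
Reversed: "pimiimig"
Forward == Backward? gimiimip != pimiimig
Palindrome = No


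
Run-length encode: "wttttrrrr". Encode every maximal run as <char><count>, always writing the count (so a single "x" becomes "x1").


String: "wttttrrrr"
Scanning for consecutive runs:
  'w' x 1
  't' x 4
  'r' x 4
RLE = "w1t4r4"


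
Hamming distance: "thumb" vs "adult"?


Comparing character by character (same length = 5):
  Pos 0: 't' vs 'a' !=
  Pos 1: 'h' vs 'd' !=
  Pos 2: 'u' vs 'u' =
  Pos 3: 'm' vs 'l' !=
  Pos 4: 'b' vs 't' !=
Hamming distance = 4


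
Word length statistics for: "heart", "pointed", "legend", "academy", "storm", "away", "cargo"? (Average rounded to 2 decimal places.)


Lengths: "heart"=5, "pointed"=7, "legend"=6, "academy"=7, "storm"=5, "away"=4, "cargo"=5
Sum = 39, Count = 7
Average = 39/7 = 5.57
= avg=5.57, min=4, max=7


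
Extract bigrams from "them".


Word: "them" (length 4)
Number of bigrams = 4 - 2 + 1 = 3
  Position 0: "th"
  Position 1: "he"
  Position 2: "em"
Bigrams = "th", "he", "em"


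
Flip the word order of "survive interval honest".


Original: "survive interval honest"
Words (1..n): survive | interval | honest
Reversed (n..1): honest | interval | survive
Result = "honest interval survive"


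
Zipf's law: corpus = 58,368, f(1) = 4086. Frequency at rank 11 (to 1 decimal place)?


Zipf's law: f(r) = f(1) / r
f(1) = 4086
f(11) = 4086 / 11
= 371.5 occurrences


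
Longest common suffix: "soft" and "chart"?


Word 1: "soft"
Word 2: "chart"
Comparing from end:
  Pos -1: 't' == 't'
  Pos -2: 'f' != 'r' (stop)
LCS = "t" (length 1)


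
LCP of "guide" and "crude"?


Word 1: "guide"
Word 2: "crude"
Comparing from start:
  Pos 0: 'g' != 'c' (stop)
LCP = "" (length 0)


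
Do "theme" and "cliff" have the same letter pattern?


Pattern of "theme": [0, 1, 2, 3, 2]
Pattern of "cliff": [0, 1, 2, 3, 3]
Patterns do not match
Same pattern = No


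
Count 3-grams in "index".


Word: "index" (length 5)
Number of 3-grams = length - 3 + 1 = 5 - 3 + 1
= 3


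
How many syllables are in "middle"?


Word: "middle"
Syllable breakdown: mid-dle
Counting: 2 parts
= 2 syllables


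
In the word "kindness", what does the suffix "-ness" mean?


Suffix: -ness
Example: kindness = kind + -ness
Meaning = state of being


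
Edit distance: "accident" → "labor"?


Word 1: "accident" (length 8)
Word 2: "labor" (length 5)
One optimal edit sequence (insert/delete/substitute each cost 1):
  1. delete 'a'  (+1)
  2. delete 'c'  (+1)
  3. delete 'c'  (+1)
  4. substitute 'i' -> 'l'  (+1)
  5. substitute 'd' -> 'a'  (+1)
  6. substitute 'e' -> 'b'  (+1)
  7. substitute 'n' -> 'o'  (+1)
  8. substitute 't' -> 'r'  (+1)
Total edit operations: 8
Edit distance = 8


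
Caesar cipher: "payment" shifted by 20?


Word: "payment"
Shift: 20
Each letter → (letter + shift) mod 26:
  'p' (15) + 20 = 9 → 'j'
  'a' (0) + 20 = 20 → 'u'
  'y' (24) + 20 = 18 → 's'
  'm' (12) + 20 = 6 → 'g'
  'e' (4) + 20 = 24 → 'y'
  'n' (13) + 20 = 7 → 'h'
  't' (19) + 20 = 13 → 'n'
Result = "jusgyhn"


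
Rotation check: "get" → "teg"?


Word: "get", Candidate: "teg"
Method: check if candidate is substring of word+word
"getget" contains "teg"? No
Is rotation = No


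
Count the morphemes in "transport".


Word: "transport"
Morphemes: trans- | port
Each morpheme carries meaning
= 2 morphemes


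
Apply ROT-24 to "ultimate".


Word: "ultimate"
Shift: 24
Each letter → (letter + shift) mod 26:
  'u' (20) + 24 = 18 → 's'
  'l' (11) + 24 = 9 → 'j'
  't' (19) + 24 = 17 → 'r'
  'i' (8) + 24 = 6 → 'g'
  'm' (12) + 24 = 10 → 'k'
  'a' (0) + 24 = 24 → 'y'
  't' (19) + 24 = 17 → 'r'
  'e' (4) + 24 = 2 → 'c'
Result = "sjrgkyrc"


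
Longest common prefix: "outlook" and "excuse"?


Word 1: "outlook"
Word 2: "excuse"
Comparing from start:
  Pos 0: 'o' != 'e' (stop)
LCP = "" (length 0)


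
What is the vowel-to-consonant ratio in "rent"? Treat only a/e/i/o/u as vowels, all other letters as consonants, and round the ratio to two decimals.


Word: "rent"
Vowels (a,e,i,o,u): 1
Consonants: 3
Ratio = 1/3
= 0.33


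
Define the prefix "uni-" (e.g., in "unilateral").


Prefix: uni-
As in: unilateral -> uni- + lateral
Meaning = one


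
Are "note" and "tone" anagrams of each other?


Word 1: "note" → sorted: enot
Word 2: "tone" → sorted: enot
Same letters? enot == enot
Anagram = Yes


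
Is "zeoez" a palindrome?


Word: "zeoez"
Reversed: "zeoez"
Forward == Backward? zeoez == zeoez
Palindrome = Yes


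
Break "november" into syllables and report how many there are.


Word: "november"
Syllable breakdown: no / vem / ber
Counting: 3 parts
= 3 syllables


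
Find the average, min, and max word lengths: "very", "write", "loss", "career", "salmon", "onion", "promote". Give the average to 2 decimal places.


Lengths: "very"=4, "write"=5, "loss"=4, "career"=6, "salmon"=6, "onion"=5, "promote"=7
Sum = 37, Count = 7
Average = 37/7 = 5.29
= avg=5.29, min=4, max=7


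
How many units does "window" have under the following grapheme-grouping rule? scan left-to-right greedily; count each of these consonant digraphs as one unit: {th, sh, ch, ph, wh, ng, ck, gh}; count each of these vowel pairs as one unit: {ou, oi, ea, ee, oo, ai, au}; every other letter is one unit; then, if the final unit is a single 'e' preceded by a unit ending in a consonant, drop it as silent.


Word: "window" (6 letters)
Left-to-right scan:
  [1] 'w' (letter)
  [2] 'i' (letter)
  [3] 'n' (letter)
  [4] 'd' (letter)
  [5] 'o' (letter)
  [6] 'w' (letter)
Units from scan: 6
Sound units = 6 units


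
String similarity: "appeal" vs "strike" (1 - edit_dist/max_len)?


Word 1: "appeal" (length 6)
Word 2: "strike" (length 6)
One optimal edit sequence:
  1. substitute 'a' -> 's'  (+1)
  2. substitute 'p' -> 't'  (+1)
  3. substitute 'p' -> 'r'  (+1)
  4. substitute 'e' -> 'i'  (+1)
  5. substitute 'a' -> 'k'  (+1)
  6. substitute 'l' -> 'e'  (+1)
Edit distance = 6
Max length = max(6, 6) = 6
Similarity = 1 - 6/6
= 0.0000


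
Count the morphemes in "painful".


Word: "painful"
Morphemes: pain / -ful
Each morpheme carries meaning
= 2 morphemes


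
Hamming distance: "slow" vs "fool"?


Comparing character by character (same length = 4):
  Pos 0: 's' vs 'f' !=
  Pos 1: 'l' vs 'o' !=
  Pos 2: 'o' vs 'o' =
  Pos 3: 'w' vs 'l' !=
Hamming distance = 3


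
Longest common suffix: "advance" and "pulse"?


Word 1: "advance"
Word 2: "pulse"
Comparing from end:
  Pos -1: 'e' == 'e'
  Pos -2: 'c' != 's' (stop)
LCS = "e" (length 1)


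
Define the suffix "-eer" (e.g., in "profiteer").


Suffix: -eer
Example: profiteer = profit + -eer
Meaning = one who is concerned with


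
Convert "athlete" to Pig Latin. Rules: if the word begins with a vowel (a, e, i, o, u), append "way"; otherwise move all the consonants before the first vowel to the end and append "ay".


Word: "athlete"
Starts with vowel → add 'way'
Pig Latin = "athleteway"


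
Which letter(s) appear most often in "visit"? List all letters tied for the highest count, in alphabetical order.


Word: "visit"
Letter counts:
  'i': 2
  's': 1
  't': 1
  'v': 1
Maximum count = 2
Most frequent = 'i' (2 times each)


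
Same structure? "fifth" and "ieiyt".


Pattern of "fifth": [0, 1, 0, 2, 3]
Pattern of "ieiyt": [0, 1, 0, 2, 3]
Patterns match
Same pattern = Yes


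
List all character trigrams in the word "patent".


Word: "patent" (length 6)
Number of trigrams = 6 - 3 + 1 = 4
  Position 0: "pat"
  Position 1: "ate"
  Position 2: "ten"
  Position 3: "ent"
Trigrams = "pat", "ate", "ten", "ent"


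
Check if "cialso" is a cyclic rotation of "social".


Word: "social", Candidate: "cialso"
Method: check if candidate is substring of word+word
"socialsocial" contains "cialso"? Yes
Is rotation = Yes


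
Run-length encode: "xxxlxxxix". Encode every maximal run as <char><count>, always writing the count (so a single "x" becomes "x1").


String: "xxxlxxxix"
Scanning for consecutive runs:
  'x' x 3
  'l' x 1
  'x' x 3
  'i' x 1
  'x' x 1
RLE = "x3l1x3i1x1"


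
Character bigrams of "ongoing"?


Word: "ongoing" (length 7)
Number of bigrams = 7 - 2 + 1 = 6
  Position 0: "on"
  Position 1: "ng"
  Position 2: "go"
  Position 3: "oi"
  Position 4: "in"
  Position 5: "ng"
Bigrams = "on", "ng", "go", "oi", "in", "ng"


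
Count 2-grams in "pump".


Word: "pump" (length 4)
Number of 2-grams = length - 2 + 1 = 4 - 2 + 1
= 3


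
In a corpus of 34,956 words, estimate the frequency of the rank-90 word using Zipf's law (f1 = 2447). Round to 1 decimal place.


Zipf's law: f(r) = f(1) / r
f(1) = 2447
f(90) = 2447 / 90
= 27.2 occurrences


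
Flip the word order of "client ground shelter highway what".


Original: "client ground shelter highway what"
Words (1..n): client | ground | shelter | highway | what
Reversed (n..1): what | highway | shelter | ground | client
Result = "what highway shelter ground client"


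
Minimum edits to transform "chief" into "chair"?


Word 1: "chief" (length 5)
Word 2: "chair" (length 5)
One optimal edit sequence (insert/delete/substitute each cost 1):
  1. keep 'c'
  2. keep 'h'
  3. substitute 'i' -> 'a'  (+1)
  4. substitute 'e' -> 'i'  (+1)
  5. substitute 'f' -> 'r'  (+1)
Total edit operations: 3
Edit distance = 3


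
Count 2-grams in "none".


Word: "none" (length 4)
Number of 2-grams = length - 2 + 1 = 4 - 2 + 1
= 3


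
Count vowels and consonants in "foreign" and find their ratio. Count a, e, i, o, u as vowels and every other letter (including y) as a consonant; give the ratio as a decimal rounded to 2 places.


Word: "foreign"
Vowels (a,e,i,o,u): 3
Consonants: 4
Ratio = 3/4
= 0.75


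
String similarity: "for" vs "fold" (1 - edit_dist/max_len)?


Word 1: "for" (length 3)
Word 2: "fold" (length 4)
One optimal edit sequence:
  1. keep 'f'
  2. keep 'o'
  3. insert 'l'  (+1)
  4. substitute 'r' -> 'd'  (+1)
Edit distance = 2
Max length = max(3, 4) = 4
Similarity = 1 - 2/4
= 0.5000


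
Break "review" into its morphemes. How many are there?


Word: "review"
Morphemes: re- | view
Each morpheme carries meaning
= 2 morphemes


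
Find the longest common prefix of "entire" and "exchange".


Word 1: "entire"
Word 2: "exchange"
Comparing from start:
  Pos 0: 'e' == 'e'
  Pos 1: 'n' != 'x' (stop)
LCP = "e" (length 1)


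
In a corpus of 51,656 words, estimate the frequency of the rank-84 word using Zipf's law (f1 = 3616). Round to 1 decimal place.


Zipf's law: f(r) = f(1) / r
f(1) = 3616
f(84) = 3616 / 84
= 43.0 occurrences


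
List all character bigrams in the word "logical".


Word: "logical" (length 7)
Number of bigrams = 7 - 2 + 1 = 6
  Position 0: "lo"
  Position 1: "og"
  Position 2: "gi"
  Position 3: "ic"
  Position 4: "ca"
  Position 5: "al"
Bigrams = "lo", "og", "gi", "ic", "ca", "al"


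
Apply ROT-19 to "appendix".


Word: "appendix"
Shift: 19
Each letter → (letter + shift) mod 26:
  'a' (0) + 19 = 19 → 't'
  'p' (15) + 19 = 8 → 'i'
  'p' (15) + 19 = 8 → 'i'
  'e' (4) + 19 = 23 → 'x'
  'n' (13) + 19 = 6 → 'g'
  'd' (3) + 19 = 22 → 'w'
  'i' (8) + 19 = 1 → 'b'
  'x' (23) + 19 = 16 → 'q'
Result = "tiixgwbq"


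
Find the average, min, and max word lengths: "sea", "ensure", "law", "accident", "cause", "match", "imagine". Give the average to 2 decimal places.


Lengths: "sea"=3, "ensure"=6, "law"=3, "accident"=8, "cause"=5, "match"=5, "imagine"=7
Sum = 37, Count = 7
Average = 37/7 = 5.29
= avg=5.29, min=3, max=8


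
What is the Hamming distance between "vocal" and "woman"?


Comparing character by character (same length = 5):
  Pos 0: 'v' vs 'w' !=
  Pos 1: 'o' vs 'o' =
  Pos 2: 'c' vs 'm' !=
  Pos 3: 'a' vs 'a' =
  Pos 4: 'l' vs 'n' !=
Hamming distance = 3


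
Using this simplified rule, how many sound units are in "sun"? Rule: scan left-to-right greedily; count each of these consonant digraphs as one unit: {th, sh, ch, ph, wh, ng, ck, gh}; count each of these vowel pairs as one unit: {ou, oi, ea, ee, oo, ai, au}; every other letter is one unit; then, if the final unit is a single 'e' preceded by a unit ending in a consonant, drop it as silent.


Word: "sun" (3 letters)
Left-to-right scan:
  [1] 's' (letter)
  [2] 'u' (letter)
  [3] 'n' (letter)
Units from scan: 3
Sound units = 3 units


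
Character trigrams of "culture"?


Word: "culture" (length 7)
Number of trigrams = 7 - 3 + 1 = 5
  Position 0: "cul"
  Position 1: "ult"
  Position 2: "ltu"
  Position 3: "tur"
  Position 4: "ure"
Trigrams = "cul", "ult", "ltu", "tur", "ure"


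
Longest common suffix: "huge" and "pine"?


Word 1: "huge"
Word 2: "pine"
Comparing from end:
  Pos -1: 'e' == 'e'
  Pos -2: 'g' != 'n' (stop)
LCS = "e" (length 1)


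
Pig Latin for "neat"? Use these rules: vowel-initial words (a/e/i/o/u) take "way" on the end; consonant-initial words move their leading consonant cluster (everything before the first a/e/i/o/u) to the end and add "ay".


Word: "neat"
Starts with consonant(s) → move to end, add 'ay'
Consonant cluster: "n"
Pig Latin = "eatnay"


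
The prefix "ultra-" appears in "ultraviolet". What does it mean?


Prefix: ultra-
Example: ultraviolet (ultra- + violet)
Meaning = beyond


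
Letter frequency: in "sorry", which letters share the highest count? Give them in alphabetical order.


Word: "sorry"
Letter counts:
  'o': 1
  'r': 2
  's': 1
  'y': 1
Maximum count = 2
Most frequent = 'r' (2 times each)


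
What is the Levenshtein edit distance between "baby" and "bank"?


Word 1: "baby" (length 4)
Word 2: "bank" (length 4)
One optimal edit sequence (insert/delete/substitute each cost 1):
  1. keep 'b'
  2. keep 'a'
  3. substitute 'b' -> 'n'  (+1)
  4. substitute 'y' -> 'k'  (+1)
Total edit operations: 2
Edit distance = 2


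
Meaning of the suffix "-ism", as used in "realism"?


Suffix: -ism
Example: realism = real + -ism
Meaning = belief / practice


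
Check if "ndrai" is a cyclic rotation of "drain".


Word: "drain", Candidate: "ndrai"
Method: check if candidate is substring of word+word
"draindrain" contains "ndrai"? Yes
Is rotation = Yes


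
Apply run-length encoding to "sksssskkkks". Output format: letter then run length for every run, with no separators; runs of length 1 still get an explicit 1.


String: "sksssskkkks"
Scanning for consecutive runs:
  's' x 1
  'k' x 1
  's' x 4
  'k' x 4
  's' x 1
RLE = "s1k1s4k4s1"


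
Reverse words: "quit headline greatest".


Original: "quit headline greatest"
Words (1..n): quit | headline | greatest
Reversed (n..1): greatest | headline | quit
Result = "greatest headline quit"


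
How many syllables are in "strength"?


Word: "strength"
Syllable breakdown: strength
Counting: 1 part
= 1 syllable


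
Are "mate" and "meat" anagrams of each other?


Word 1: "mate" → sorted: aemt
Word 2: "meat" → sorted: aemt
Same letters? aemt == aemt
Anagram = Yes


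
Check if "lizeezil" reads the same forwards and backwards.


Word: "lizeezil"
Reversed: "lizeezil"
Forward == Backward? lizeezil == lizeezil
Palindrome = Yes


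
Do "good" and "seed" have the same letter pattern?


Pattern of "good": [0, 1, 1, 2]
Pattern of "seed": [0, 1, 1, 2]
Patterns match
Same pattern = Yes


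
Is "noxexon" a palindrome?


Word: "noxexon"
Reversed: "noxexon"
Forward == Backward? noxexon == noxexon
Palindrome = Yes


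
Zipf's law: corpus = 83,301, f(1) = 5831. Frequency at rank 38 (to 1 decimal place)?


Zipf's law: f(r) = f(1) / r
f(1) = 5831
f(38) = 5831 / 38
= 153.4 occurrences


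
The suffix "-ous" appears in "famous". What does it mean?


Suffix: -ous
Example: famous = fame + -ous, with a spelling change
Meaning = having quality of


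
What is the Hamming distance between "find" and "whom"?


Comparing character by character (same length = 4):
  Pos 0: 'f' vs 'w' !=
  Pos 1: 'i' vs 'h' !=
  Pos 2: 'n' vs 'o' !=
  Pos 3: 'd' vs 'm' !=
Hamming distance = 4


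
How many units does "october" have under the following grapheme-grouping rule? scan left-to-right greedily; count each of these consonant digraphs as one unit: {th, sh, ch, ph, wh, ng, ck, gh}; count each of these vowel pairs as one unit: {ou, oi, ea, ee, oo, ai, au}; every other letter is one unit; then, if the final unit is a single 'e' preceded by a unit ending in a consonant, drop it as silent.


Word: "october" (7 letters)
Left-to-right scan:
  (1) 'o' (letter)
  (2) 'c' (letter)
  (3) 't' (letter)
  (4) 'o' (letter)
  (5) 'b' (letter)
  (6) 'e' (letter)
  (7) 'r' (letter)
Units from scan: 7
Sound units = 7 units


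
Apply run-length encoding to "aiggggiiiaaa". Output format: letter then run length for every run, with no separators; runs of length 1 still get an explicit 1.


String: "aiggggiiiaaa"
Scanning for consecutive runs:
  'a' x 1
  'i' x 1
  'g' x 4
  'i' x 3
  'a' x 3
RLE = "a1i1g4i3a3"


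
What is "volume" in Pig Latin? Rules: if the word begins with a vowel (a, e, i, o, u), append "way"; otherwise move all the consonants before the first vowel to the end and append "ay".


Word: "volume"
Starts with consonant(s) → move to end, add 'ay'
Consonant cluster: "v"
Pig Latin = "olumevay"


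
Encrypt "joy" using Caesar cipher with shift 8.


Word: "joy"
Shift: 8
Each letter → (letter + shift) mod 26:
  'j' (9) + 8 = 17 → 'r'
  'o' (14) + 8 = 22 → 'w'
  'y' (24) + 8 = 6 → 'g'
Result = "rwg"


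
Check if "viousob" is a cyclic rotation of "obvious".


Word: "obvious", Candidate: "viousob"
Method: check if candidate is substring of word+word
"obviousobvious" contains "viousob"? Yes
Is rotation = Yes


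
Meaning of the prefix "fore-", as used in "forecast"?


Prefix: fore-
Example: forecast (fore- + cast)
Meaning = before


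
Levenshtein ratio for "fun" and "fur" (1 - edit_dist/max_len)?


Word 1: "fun" (length 3)
Word 2: "fur" (length 3)
One optimal edit sequence:
  1. keep 'f'
  2. keep 'u'
  3. substitute 'n' -> 'r'  (+1)
Edit distance = 1
Max length = max(3, 3) = 3
Similarity = 1 - 1/3
= 0.6667


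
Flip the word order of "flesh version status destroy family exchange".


Original: "flesh version status destroy family exchange"
Words (1..n): flesh | version | status | destroy | family | exchange
Reversed (n..1): exchange | family | destroy | status | version | flesh
Result = "exchange family destroy status version flesh"


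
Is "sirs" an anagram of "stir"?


Word 1: "stir" → sorted: irst
Word 2: "sirs" → sorted: irss
Same letters? irst != irss
Anagram = No


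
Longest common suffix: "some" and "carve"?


Word 1: "some"
Word 2: "carve"
Comparing from end:
  Pos -1: 'e' == 'e'
  Pos -2: 'm' != 'v' (stop)
LCS = "e" (length 1)


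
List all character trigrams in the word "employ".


Word: "employ" (length 6)
Number of trigrams = 6 - 3 + 1 = 4
  Position 0: "emp"
  Position 1: "mpl"
  Position 2: "plo"
  Position 3: "loy"
Trigrams = "emp", "mpl", "plo", "loy"


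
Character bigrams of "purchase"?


Word: "purchase" (length 8)
Number of bigrams = 8 - 2 + 1 = 7
  Position 0: "pu"
  Position 1: "ur"
  Position 2: "rc"
  Position 3: "ch"
  Position 4: "ha"
  Position 5: "as"
  Position 6: "se"
Bigrams = "pu", "ur", "rc", "ch", "ha", "as", "se"


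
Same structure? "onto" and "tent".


Pattern of "onto": [0, 1, 2, 0]
Pattern of "tent": [0, 1, 2, 0]
Patterns match
Same pattern = Yes


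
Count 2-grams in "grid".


Word: "grid" (length 4)
Number of 2-grams = length - 2 + 1 = 4 - 2 + 1
= 3


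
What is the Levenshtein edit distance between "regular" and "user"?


Word 1: "regular" (length 7)
Word 2: "user" (length 4)
One optimal edit sequence (insert/delete/substitute each cost 1):
  1. delete 'r'  (+1)
  2. delete 'e'  (+1)
  3. delete 'g'  (+1)
  4. keep 'u'
  5. substitute 'l' -> 's'  (+1)
  6. substitute 'a' -> 'e'  (+1)
  7. keep 'r'
Total edit operations: 5
Edit distance = 5


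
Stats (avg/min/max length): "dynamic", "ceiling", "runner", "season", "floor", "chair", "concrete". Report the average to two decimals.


Lengths: "dynamic"=7, "ceiling"=7, "runner"=6, "season"=6, "floor"=5, "chair"=5, "concrete"=8
Sum = 44, Count = 7
Average = 44/7 = 6.29
= avg=6.29, min=5, max=8


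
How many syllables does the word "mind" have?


Word: "mind"
Syllable breakdown: mind
Counting: 1 part
= 1 syllable


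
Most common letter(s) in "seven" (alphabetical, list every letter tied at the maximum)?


Word: "seven"
Letter counts:
  'e': 2
  'n': 1
  's': 1
  'v': 1
Maximum count = 2
Most frequent = 'e' (2 times each)


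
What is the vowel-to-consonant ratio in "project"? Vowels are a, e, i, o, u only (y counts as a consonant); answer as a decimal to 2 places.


Word: "project"
Vowels (a,e,i,o,u): 2
Consonants: 5
Ratio = 2/5
= 0.40


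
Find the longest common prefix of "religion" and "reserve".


Word 1: "religion"
Word 2: "reserve"
Comparing from start:
  Pos 0: 'r' == 'r'
  Pos 1: 'e' == 'e'
  Pos 2: 'l' != 's' (stop)
LCP = "re" (length 2)


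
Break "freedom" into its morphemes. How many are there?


Word: "freedom"
Morphemes: free / -dom
Each morpheme carries meaning
= 2 morphemes


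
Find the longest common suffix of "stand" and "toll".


Word 1: "stand"
Word 2: "toll"
Comparing from end:
  Pos -1: 'd' != 'l' (stop)
LCS = "" (length 0)


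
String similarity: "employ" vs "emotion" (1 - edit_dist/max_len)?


Word 1: "employ" (length 6)
Word 2: "emotion" (length 7)
One optimal edit sequence:
  1. keep 'e'
  2. keep 'm'
  3. insert 'o'  (+1)
  4. substitute 'p' -> 't'  (+1)
  5. substitute 'l' -> 'i'  (+1)
  6. keep 'o'
  7. substitute 'y' -> 'n'  (+1)
Edit distance = 4
Max length = max(6, 7) = 7
Similarity = 1 - 4/7
= 0.4286


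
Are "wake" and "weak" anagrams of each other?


Word 1: "wake" → sorted: aekw
Word 2: "weak" → sorted: aekw
Same letters? aekw == aekw
Anagram = Yes


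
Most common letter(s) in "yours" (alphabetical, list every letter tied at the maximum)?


Word: "yours"
Letter counts:
  'o': 1
  'r': 1
  's': 1
  'u': 1
  'y': 1
Maximum count = 1
Most frequent = 'o', 'r', 's', 'u', 'y' (1 time each)


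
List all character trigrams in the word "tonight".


Word: "tonight" (length 7)
Number of trigrams = 7 - 3 + 1 = 5
  Position 0: "ton"
  Position 1: "oni"
  Position 2: "nig"
  Position 3: "igh"
  Position 4: "ght"
Trigrams = "ton", "oni", "nig", "igh", "ght"


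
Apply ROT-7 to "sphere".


Word: "sphere"
Shift: 7
Each letter → (letter + shift) mod 26:
  's' (18) + 7 = 25 → 'z'
  'p' (15) + 7 = 22 → 'w'
  'h' (7) + 7 = 14 → 'o'
  'e' (4) + 7 = 11 → 'l'
  'r' (17) + 7 = 24 → 'y'
  'e' (4) + 7 = 11 → 'l'
Result = "zwolyl"


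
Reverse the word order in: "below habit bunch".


Original: "below habit bunch"
Words (1..n): below | habit | bunch
Reversed (n..1): bunch | habit | below
Result = "bunch habit below"


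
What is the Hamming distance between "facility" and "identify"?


Comparing character by character (same length = 8):
  Pos 0: 'f' vs 'i' !=
  Pos 1: 'a' vs 'd' !=
  Pos 2: 'c' vs 'e' !=
  Pos 3: 'i' vs 'n' !=
  Pos 4: 'l' vs 't' !=
  Pos 5: 'i' vs 'i' =
  Pos 6: 't' vs 'f' !=
  Pos 7: 'y' vs 'y' =
Hamming distance = 6


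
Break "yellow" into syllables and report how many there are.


Word: "yellow"
Syllable breakdown: yel / low
Counting: 2 parts
= 2 syllables


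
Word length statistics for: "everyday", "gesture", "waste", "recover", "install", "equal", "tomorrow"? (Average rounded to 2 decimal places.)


Lengths: "everyday"=8, "gesture"=7, "waste"=5, "recover"=7, "install"=7, "equal"=5, "tomorrow"=8
Sum = 47, Count = 7
Average = 47/7 = 6.71
= avg=6.71, min=5, max=8


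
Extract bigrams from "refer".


Word: "refer" (length 5)
Number of bigrams = 5 - 2 + 1 = 4
  Position 0: "re"
  Position 1: "ef"
  Position 2: "fe"
  Position 3: "er"
Bigrams = "re", "ef", "fe", "er"


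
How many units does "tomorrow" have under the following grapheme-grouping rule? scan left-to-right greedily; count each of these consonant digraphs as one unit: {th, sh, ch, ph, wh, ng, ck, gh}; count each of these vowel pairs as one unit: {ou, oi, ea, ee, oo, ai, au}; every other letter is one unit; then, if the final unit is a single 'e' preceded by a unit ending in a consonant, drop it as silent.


Word: "tomorrow" (8 letters)
Left-to-right scan:
  [1] 't' (letter)
  [2] 'o' (letter)
  [3] 'm' (letter)
  [4] 'o' (letter)
  [5] 'r' (letter)
  [6] 'r' (letter)
  [7] 'o' (letter)
  [8] 'w' (letter)
Units from scan: 8
Sound units = 8 units


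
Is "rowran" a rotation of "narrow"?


Word: "narrow", Candidate: "rowran"
Method: check if candidate is substring of word+word
"narrownarrow" contains "rowran"? No
Is rotation = No


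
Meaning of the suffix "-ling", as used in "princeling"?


Suffix: -ling
As in: princeling -> prince + -ling
Meaning = small / young


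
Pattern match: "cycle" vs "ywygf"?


Pattern of "cycle": [0, 1, 0, 2, 3]
Pattern of "ywygf": [0, 1, 0, 2, 3]
Patterns match
Same pattern = Yes


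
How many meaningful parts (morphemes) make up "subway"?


Word: "subway"
Morphemes: sub- / way
Each morpheme carries meaning
= 2 morphemes


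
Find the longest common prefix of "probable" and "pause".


Word 1: "probable"
Word 2: "pause"
Comparing from start:
  Pos 0: 'p' == 'p'
  Pos 1: 'r' != 'a' (stop)
LCP = "p" (length 1)


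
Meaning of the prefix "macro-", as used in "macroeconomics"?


Prefix: macro-
Example: macroeconomics = macro- + economics
Meaning = large


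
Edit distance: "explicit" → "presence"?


Word 1: "explicit" (length 8)
Word 2: "presence" (length 8)
One optimal edit sequence (insert/delete/substitute each cost 1):
  1. substitute 'e' -> 'p'  (+1)
  2. substitute 'x' -> 'r'  (+1)
  3. substitute 'p' -> 'e'  (+1)
  4. substitute 'l' -> 's'  (+1)
  5. substitute 'i' -> 'e'  (+1)
  6. substitute 'c' -> 'n'  (+1)
  7. substitute 'i' -> 'c'  (+1)
  8. substitute 't' -> 'e'  (+1)
Total edit operations: 8
Edit distance = 8


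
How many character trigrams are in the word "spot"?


Word: "spot" (length 4)
Number of 3-grams = length - 3 + 1 = 4 - 3 + 1
= 2


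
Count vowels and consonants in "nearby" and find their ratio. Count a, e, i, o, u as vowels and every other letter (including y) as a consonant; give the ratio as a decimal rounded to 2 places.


Word: "nearby"
Vowels (a,e,i,o,u): 2
Consonants: 4
Ratio = 2/4
= 0.50


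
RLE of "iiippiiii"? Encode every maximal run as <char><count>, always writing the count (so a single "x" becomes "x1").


String: "iiippiiii"
Scanning for consecutive runs:
  'i' x 3
  'p' x 2
  'i' x 4
RLE = "i3p2i4"


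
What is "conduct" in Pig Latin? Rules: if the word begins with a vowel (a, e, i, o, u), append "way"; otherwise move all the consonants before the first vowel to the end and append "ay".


Word: "conduct"
Starts with consonant(s) → move to end, add 'ay'
Consonant cluster: "c"
Pig Latin = "onductcay"


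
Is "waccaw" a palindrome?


Word: "waccaw"
Reversed: "waccaw"
Forward == Backward? waccaw == waccaw
Palindrome = Yes


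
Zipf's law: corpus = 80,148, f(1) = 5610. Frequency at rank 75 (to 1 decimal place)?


Zipf's law: f(r) = f(1) / r
f(1) = 5610
f(75) = 5610 / 75
= 74.8 occurrences


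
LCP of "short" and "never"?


Word 1: "short"
Word 2: "never"
Comparing from start:
  Pos 0: 's' != 'n' (stop)
LCP = "" (length 0)


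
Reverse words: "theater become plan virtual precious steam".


Original: "theater become plan virtual precious steam"
Words (1..n): theater | become | plan | virtual | precious | steam
Reversed (n..1): steam | precious | virtual | plan | become | theater
Result = "steam precious virtual plan become theater"


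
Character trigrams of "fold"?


Word: "fold" (length 4)
Number of trigrams = 4 - 3 + 1 = 2
  Position 0: "fol"
  Position 1: "old"
Trigrams = "fol", "old"


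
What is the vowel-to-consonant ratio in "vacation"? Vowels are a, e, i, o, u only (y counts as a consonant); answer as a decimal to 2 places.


Word: "vacation"
Vowels (a,e,i,o,u): 4
Consonants: 4
Ratio = 4/4
= 1.00


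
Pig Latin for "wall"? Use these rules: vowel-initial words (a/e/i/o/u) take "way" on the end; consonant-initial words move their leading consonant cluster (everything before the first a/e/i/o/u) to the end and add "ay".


Word: "wall"
Starts with consonant(s) → move to end, add 'ay'
Consonant cluster: "w"
Pig Latin = "allway"


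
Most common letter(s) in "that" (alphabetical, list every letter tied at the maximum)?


Word: "that"
Letter counts:
  'a': 1
  'h': 1
  't': 2
Maximum count = 2
Most frequent = 't' (2 times each)


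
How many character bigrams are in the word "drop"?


Word: "drop" (length 4)
Number of 2-grams = length - 2 + 1 = 4 - 2 + 1
= 3


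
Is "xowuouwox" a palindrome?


Word: "xowuouwox"
Reversed: "xowuouwox"
Forward == Backward? xowuouwox == xowuouwox
Palindrome = Yes


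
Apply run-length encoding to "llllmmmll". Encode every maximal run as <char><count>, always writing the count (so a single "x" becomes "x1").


String: "llllmmmll"
Scanning for consecutive runs:
  'l' x 4
  'm' x 3
  'l' x 2
RLE = "l4m3l2"


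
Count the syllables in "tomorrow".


Word: "tomorrow"
Syllable breakdown: to / mor / row
Counting: 3 parts
= 3 syllables


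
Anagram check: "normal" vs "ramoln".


Word 1: "normal" → sorted: almnor
Word 2: "ramoln" → sorted: almnor
Same letters? almnor == almnor
Anagram = Yes


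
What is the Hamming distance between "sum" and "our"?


Comparing character by character (same length = 3):
  Pos 0: 's' vs 'o' !=
  Pos 1: 'u' vs 'u' =
  Pos 2: 'm' vs 'r' !=
Hamming distance = 2


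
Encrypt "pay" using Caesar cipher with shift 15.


Word: "pay"
Shift: 15
Each letter → (letter + shift) mod 26:
  'p' (15) + 15 = 4 → 'e'
  'a' (0) + 15 = 15 → 'p'
  'y' (24) + 15 = 13 → 'n'
Result = "epn"


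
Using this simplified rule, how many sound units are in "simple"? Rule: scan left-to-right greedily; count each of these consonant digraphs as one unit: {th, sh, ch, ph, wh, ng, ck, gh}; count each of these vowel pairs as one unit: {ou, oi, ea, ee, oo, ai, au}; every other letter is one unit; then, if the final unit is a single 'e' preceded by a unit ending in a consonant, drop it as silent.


Word: "simple" (6 letters)
Left-to-right scan:
  1. 's' (letter)
  2. 'i' (letter)
  3. 'm' (letter)
  4. 'p' (letter)
  5. 'l' (letter)
  6. 'e' (letter)
Units from scan: 6
Final unit is 'e' after a consonant -> drop as silent (-1)
Sound units = 5 units


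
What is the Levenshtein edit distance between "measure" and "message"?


Word 1: "measure" (length 7)
Word 2: "message" (length 7)
One optimal edit sequence (insert/delete/substitute each cost 1):
  1. keep 'm'
  2. keep 'e'
  3. substitute 'a' -> 's'  (+1)
  4. keep 's'
  5. substitute 'u' -> 'a'  (+1)
  6. substitute 'r' -> 'g'  (+1)
  7. keep 'e'
Total edit operations: 3
Edit distance = 3


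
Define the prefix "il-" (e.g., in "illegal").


Prefix: il-
As in: illegal -> il- + legal
Meaning = not


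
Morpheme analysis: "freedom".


Word: "freedom"
Morphemes: free + -dom
Each morpheme carries meaning
= 2 morphemes


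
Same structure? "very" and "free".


Pattern of "very": [0, 1, 2, 3]
Pattern of "free": [0, 1, 2, 2]
Patterns do not match
Same pattern = No


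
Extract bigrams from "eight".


Word: "eight" (length 5)
Number of bigrams = 5 - 2 + 1 = 4
  Position 0: "ei"
  Position 1: "ig"
  Position 2: "gh"
  Position 3: "ht"
Bigrams = "ei", "ig", "gh", "ht"


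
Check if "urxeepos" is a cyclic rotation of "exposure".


Word: "exposure", Candidate: "urxeepos"
Method: check if candidate is substring of word+word
"exposureexposure" contains "urxeepos"? No
Is rotation = No


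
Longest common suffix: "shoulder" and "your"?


Word 1: "shoulder"
Word 2: "your"
Comparing from end:
  Pos -1: 'r' == 'r'
  Pos -2: 'e' != 'u' (stop)
LCS = "r" (length 1)


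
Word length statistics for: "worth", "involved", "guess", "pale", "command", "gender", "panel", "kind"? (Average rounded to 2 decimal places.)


Lengths: "worth"=5, "involved"=8, "guess"=5, "pale"=4, "command"=7, "gender"=6, "panel"=5, "kind"=4
Sum = 44, Count = 8
Average = 44/8 = 5.50
= avg=5.50, min=4, max=8


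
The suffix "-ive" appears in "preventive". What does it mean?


Suffix: -ive
Example: preventive = prevent + -ive
Meaning = tending to


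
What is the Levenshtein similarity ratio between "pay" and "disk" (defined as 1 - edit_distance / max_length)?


Word 1: "pay" (length 3)
Word 2: "disk" (length 4)
One optimal edit sequence:
  1. insert 'd'  (+1)
  2. substitute 'p' -> 'i'  (+1)
  3. substitute 'a' -> 's'  (+1)
  4. substitute 'y' -> 'k'  (+1)
Edit distance = 4
Max length = max(3, 4) = 4
Similarity = 1 - 4/4
= 0.0000
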